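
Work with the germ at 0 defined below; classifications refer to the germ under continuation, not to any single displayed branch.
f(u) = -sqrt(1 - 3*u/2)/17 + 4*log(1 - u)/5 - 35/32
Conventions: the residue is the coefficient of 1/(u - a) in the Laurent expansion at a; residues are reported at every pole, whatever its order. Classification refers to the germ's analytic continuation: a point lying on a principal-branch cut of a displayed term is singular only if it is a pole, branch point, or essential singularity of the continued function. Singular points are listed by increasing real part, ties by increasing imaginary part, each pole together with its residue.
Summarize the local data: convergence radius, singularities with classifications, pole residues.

Branch term (4/5)*log(1 - u/(1)): its argument vanishes at u = 1, a logarithmic branch point, modulus 1.
Branch term (-1/17)*sqrt(1 - u/(2/3)): its argument vanishes at u = 2/3, a square-root branch point, modulus 2/3.
The radius of convergence is the smallest modulus among the singular points: 2/3.
List the singular points by increasing real part (a conjugate pair: the negative imaginary part first).

Radius of convergence at 0: 2/3.
At 2/3: an algebraic (square-root) branch point.
At 1: a logarithmic branch point.


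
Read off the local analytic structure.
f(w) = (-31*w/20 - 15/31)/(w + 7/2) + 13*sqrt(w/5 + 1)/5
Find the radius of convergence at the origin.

The radius of convergence is 7/2.

Denominator factor (w + 7/2): pole of order 1 at -7/2, modulus 7/2.
Branch term (13/5)*sqrt(1 - w/(-5)): its argument vanishes at w = -5, a square-root branch point, modulus 5.
The radius of convergence is the smallest modulus among the singular points: 7/2.


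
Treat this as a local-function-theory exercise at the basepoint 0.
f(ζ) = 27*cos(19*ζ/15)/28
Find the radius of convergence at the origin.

The factor cos(19*ζ/15) is entire and contributes no finite singular point.
The polynomial part has no poles.
No finite singular points: the Taylor series at 0 converges everywhere.

The radius of convergence is infinite.


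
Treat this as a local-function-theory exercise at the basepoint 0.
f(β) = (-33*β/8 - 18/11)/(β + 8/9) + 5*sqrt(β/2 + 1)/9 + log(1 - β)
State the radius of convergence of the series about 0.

Denominator factor (β + 8/9): pole of order 1 at -8/9, modulus 8/9.
Branch term (5/9)*sqrt(1 - β/(-2)): its argument vanishes at β = -2, a square-root branch point, modulus 2.
Branch term (1)*log(1 - β/(1)): its argument vanishes at β = 1, a logarithmic branch point, modulus 1.
The radius of convergence is the smallest modulus among the singular points: 8/9.

The radius of convergence is 8/9.


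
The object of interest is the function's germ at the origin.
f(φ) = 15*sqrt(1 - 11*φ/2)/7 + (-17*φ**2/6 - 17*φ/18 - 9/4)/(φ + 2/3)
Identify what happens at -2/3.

The point is a pole of order 1.

The denominator factor φ + 2/3 vanishes at -2/3 and appears to the power 1; the numerator there equals -311/108, nonzero, and no other factor vanishes.
The branch terms are analytic at this point.
Hence a pole whose order is the multiplicity, 1.


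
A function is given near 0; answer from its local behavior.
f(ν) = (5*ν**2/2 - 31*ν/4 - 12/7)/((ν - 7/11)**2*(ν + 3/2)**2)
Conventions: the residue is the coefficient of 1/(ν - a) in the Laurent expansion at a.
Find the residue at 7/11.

At the order-2 pole 7/11 set g(ν) = (ν - (7/11))^2*f(ν) = (5*ν**2/2 - 31*ν/4 - 12/7)/(ν + 3/2)**2.
Order-2 pole: residue = g'(a); g'(7/11) = 112409/726761, so the residue is 112409/726761.

The residue is 112409/726761.


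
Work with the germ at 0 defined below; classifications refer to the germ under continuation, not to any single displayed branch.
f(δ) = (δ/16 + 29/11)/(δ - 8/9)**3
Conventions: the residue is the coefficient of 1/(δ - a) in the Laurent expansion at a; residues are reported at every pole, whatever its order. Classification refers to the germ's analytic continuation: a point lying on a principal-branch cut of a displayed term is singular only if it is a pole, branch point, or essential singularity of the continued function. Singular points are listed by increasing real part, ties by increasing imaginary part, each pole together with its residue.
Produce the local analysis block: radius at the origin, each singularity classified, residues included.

Radius of convergence at 0: 8/9.
At 8/9: a pole of order 3; residue 0.

Denominator factor (δ - 8/9)^3: pole of order 3 at 8/9, modulus 8/9.
The radius of convergence is the smallest modulus among the singular points: 8/9.
At the order-3 pole 8/9 set g(δ) = (δ - (8/9))^3*f(δ) = δ/16 + 29/11.
Order-3 pole: residue = g''(a)/2; g''(8/9) = 0, so the residue is 0.


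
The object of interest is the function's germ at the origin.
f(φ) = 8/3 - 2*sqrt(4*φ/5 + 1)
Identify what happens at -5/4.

The term (-2)*sqrt(1 - φ/(-5/4)) has argument 1 - -5/4/(-5/4) = 0 at -5/4: a square-root (algebraic, two-sheeted) branch point; the remaining terms are analytic or single-valued there.

The point is an algebraic (square-root) branch point.


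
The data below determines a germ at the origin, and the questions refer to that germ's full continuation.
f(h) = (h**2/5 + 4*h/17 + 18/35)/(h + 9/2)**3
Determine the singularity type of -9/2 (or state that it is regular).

The denominator factor h + 9/2 vanishes at -9/2 and appears to the power 3; the numerator there equals 8343/2380, nonzero, and no other factor vanishes.
Hence a pole whose order is the multiplicity, 3.

The point is a pole of order 3.


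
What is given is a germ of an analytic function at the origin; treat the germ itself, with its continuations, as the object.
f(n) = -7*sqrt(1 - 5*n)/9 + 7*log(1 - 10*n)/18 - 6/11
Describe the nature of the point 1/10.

The point is a logarithmic branch point.

The term (7/18)*log(1 - n/(1/10)) has argument 1 - 1/10/(1/10) = 0 at 1/10: a logarithmic (infinitely-sheeted) branch point; the remaining terms are analytic or single-valued there.


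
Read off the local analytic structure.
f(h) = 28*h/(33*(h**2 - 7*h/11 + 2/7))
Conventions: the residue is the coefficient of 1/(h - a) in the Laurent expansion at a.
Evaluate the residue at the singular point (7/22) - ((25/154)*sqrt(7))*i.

The factor h**2 - 7*h/11 + 2/7 splits as (h - a)(h - a') with a = (7/22) - ((25/154)*sqrt(7))*i, a' = (7/22) + ((25/154)*sqrt(7))*i. At the order-1 pole a set g(h) = (h - a)*f(h) = [28*h/33] / (h - a').
Simple pole: residue = g(a) at a = (7/22) - ((25/154)*sqrt(7))*i, which is (14/33) + ((98/825)*sqrt(7))*i.

The residue is (14/33) + ((98/825)*sqrt(7))*i.


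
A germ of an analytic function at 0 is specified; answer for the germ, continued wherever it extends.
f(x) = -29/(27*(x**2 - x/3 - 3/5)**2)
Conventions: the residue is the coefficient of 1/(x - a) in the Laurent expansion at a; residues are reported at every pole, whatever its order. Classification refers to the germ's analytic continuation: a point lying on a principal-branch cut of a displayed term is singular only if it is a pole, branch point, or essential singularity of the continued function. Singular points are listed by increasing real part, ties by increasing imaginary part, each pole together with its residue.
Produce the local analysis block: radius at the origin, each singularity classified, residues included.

Radius of convergence at 0: -1/6 + (1/30)*sqrt(565).
At 1/6 - (1/30)*sqrt(565): a pole of order 2; residue -(290/12769)*sqrt(565).
At 1/6 + (1/30)*sqrt(565): a pole of order 2; residue (290/12769)*sqrt(565).

Denominator factor (x**2 - x/3 - 3/5)^2: discriminant 113/45, real irrational roots 1/6 + (1/30)*sqrt(565) and 1/6 - (1/30)*sqrt(565); poles of order 2, moduli 1/6 + (1/30)*sqrt(565) and -1/6 + (1/30)*sqrt(565).
The radius of convergence is the smallest modulus among the singular points: -1/6 + (1/30)*sqrt(565).
The factor x**2 - x/3 - 3/5 splits as (x - a)(x - a') with a = 1/6 - (1/30)*sqrt(565), a' = 1/6 + (1/30)*sqrt(565). At the order-2 pole a set g(x) = (x - a)^2*f(x) = [-29/27] / (x - a')^2.
Order-2 pole: residue = g'(a); g'(1/6 - (1/30)*sqrt(565)) = -(290/12769)*sqrt(565), so the residue is -(290/12769)*sqrt(565).
The factor x**2 - x/3 - 3/5 splits as (x - a)(x - a') with a = 1/6 + (1/30)*sqrt(565), a' = 1/6 - (1/30)*sqrt(565). At the order-2 pole a set g(x) = (x - a)^2*f(x) = [-29/27] / (x - a')^2.
Order-2 pole: residue = g'(a); g'(1/6 + (1/30)*sqrt(565)) = (290/12769)*sqrt(565), so the residue is (290/12769)*sqrt(565).
List the singular points by increasing real part (a conjugate pair: the negative imaginary part first).


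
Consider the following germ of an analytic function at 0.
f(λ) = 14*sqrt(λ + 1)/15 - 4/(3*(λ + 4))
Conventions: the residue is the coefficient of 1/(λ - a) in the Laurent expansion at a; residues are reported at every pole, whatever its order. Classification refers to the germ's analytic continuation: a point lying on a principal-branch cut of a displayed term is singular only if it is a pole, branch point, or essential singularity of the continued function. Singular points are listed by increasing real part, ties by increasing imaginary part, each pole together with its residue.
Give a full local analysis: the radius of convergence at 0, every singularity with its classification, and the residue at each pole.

Denominator factor (λ + 4): pole of order 1 at -4, modulus 4.
Branch term (14/15)*sqrt(1 - λ/(-1)): its argument vanishes at λ = -1, a square-root branch point, modulus 1.
The radius of convergence is the smallest modulus among the singular points: 1.
The branch term is analytic at -4 and contributes nothing to the residue; only the rational part matters.
At the order-1 pole -4 set g(λ) = (λ - (-4))*(rational part) = -4/3.
Simple pole: residue = g(a) at a = -4, which is -4/3.
List the singular points by increasing real part (a conjugate pair: the negative imaginary part first).

Radius of convergence at 0: 1.
At -4: a pole of order 1; residue -4/3.
At -1: an algebraic (square-root) branch point.


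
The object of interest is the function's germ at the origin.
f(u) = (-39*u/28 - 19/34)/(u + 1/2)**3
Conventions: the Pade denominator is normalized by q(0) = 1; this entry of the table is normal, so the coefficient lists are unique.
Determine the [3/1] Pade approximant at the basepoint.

Taylor coefficients needed (expand at 0): a_0 = -76/17, a_1 = 1866/119, a_2 = -4812/119, a_3 = 10736/119, a_4 = -21600/119.
Write the denominator as Q(u) = 1 + q1*u. Requiring Q*f - P = O(u^5) with deg P <= 3 kills the coefficients of u^4..u^4 in Q*f:
  u^4: a_4 + q1*a_3 = 0, i.e. -21600/119 + (10736/119)*q1 = 0.
Solving this linear system: q1 = 1350/671.
The numerator is Q*f truncated at degree 3: P0 = a_0 = -76/17; P1 = a_1 + q1*a_0 = 533886/79849; P2 = a_2 + q1*a_1 = -709752/79849; P3 = a_3 + q1*a_2 = 707656/79849.

The Pade approximant has numerator coefficients [-76/17, 533886/79849, -709752/79849, 707656/79849]; denominator coefficients [1, 1350/671].


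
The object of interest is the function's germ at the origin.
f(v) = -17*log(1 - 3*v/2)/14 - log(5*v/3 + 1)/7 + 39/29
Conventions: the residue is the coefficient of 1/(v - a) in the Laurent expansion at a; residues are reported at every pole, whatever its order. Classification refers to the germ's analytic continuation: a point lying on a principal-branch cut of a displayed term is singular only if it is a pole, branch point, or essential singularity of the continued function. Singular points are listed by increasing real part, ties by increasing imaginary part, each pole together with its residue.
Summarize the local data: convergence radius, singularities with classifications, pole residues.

Branch term (-17/14)*log(1 - v/(2/3)): its argument vanishes at v = 2/3, a logarithmic branch point, modulus 2/3.
Branch term (-1/7)*log(1 - v/(-3/5)): its argument vanishes at v = -3/5, a logarithmic branch point, modulus 3/5.
The radius of convergence is the smallest modulus among the singular points: 3/5.
List the singular points by increasing real part (a conjugate pair: the negative imaginary part first).

Radius of convergence at 0: 3/5.
At -3/5: a logarithmic branch point.
At 2/3: a logarithmic branch point.


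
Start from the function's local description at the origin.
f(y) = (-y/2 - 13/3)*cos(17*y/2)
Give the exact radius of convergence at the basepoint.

The factor cos(17*y/2) is entire and contributes no finite singular point.
The polynomial part has no poles.
No finite singular points: the Taylor series at 0 converges everywhere.

The radius of convergence is infinite.


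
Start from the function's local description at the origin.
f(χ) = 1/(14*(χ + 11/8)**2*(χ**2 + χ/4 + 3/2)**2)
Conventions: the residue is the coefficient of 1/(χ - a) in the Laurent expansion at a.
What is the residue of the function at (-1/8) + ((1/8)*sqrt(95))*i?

The residue is (-65536/10380825) - ((6541312/18737389125)*sqrt(95))*i.

The factor χ**2 + χ/4 + 3/2 splits as (χ - a)(χ - a') with a = (-1/8) + ((1/8)*sqrt(95))*i, a' = (-1/8) - ((1/8)*sqrt(95))*i. At the order-2 pole a set g(χ) = (χ - a)^2*f(χ) = [1/(14*(χ + 11/8)**2)] / (χ - a')^2.
Order-2 pole: residue = g'(a); g'((-1/8) + ((1/8)*sqrt(95))*i) = (-65536/10380825) - ((6541312/18737389125)*sqrt(95))*i, so the residue is (-65536/10380825) - ((6541312/18737389125)*sqrt(95))*i.


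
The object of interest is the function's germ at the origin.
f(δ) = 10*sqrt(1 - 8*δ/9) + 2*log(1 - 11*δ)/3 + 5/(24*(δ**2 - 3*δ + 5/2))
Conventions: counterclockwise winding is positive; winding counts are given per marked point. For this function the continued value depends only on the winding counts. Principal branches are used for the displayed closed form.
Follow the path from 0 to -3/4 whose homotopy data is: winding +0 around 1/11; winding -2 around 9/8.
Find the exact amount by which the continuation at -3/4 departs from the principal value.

Continued minus principal equals 0.

The rational part is single-valued and drops out of the difference; each branch term changes only by its own monodromy.
(2/3)*log(1 - δ/(1/11)): winding 0 around 1/11, so this term returns to its principal value, contribution 0.
(10)*sqrt(1 - δ/(9/8)): winding -2 is even, the square root returns to the same sheet, contribution 0.
Summing the contributions at δ = -3/4 gives 0.


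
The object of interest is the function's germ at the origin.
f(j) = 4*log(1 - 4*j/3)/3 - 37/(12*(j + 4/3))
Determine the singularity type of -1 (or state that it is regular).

The point is a regular point.

Denominator factors: j + 4/3 = 1/3 at j = -1 — none vanishes.
Branch term log(1 - j/(3/4)): argument at -1 is 7/3, nonzero, so -1 is not its branch point (a point on a principal cut is still regular for the continued germ).
So the germ continues analytically to -1.


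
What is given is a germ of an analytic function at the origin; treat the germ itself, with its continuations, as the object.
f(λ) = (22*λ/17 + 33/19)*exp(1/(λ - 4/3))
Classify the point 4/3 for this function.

The exponent 1/(λ - (4/3)) has a pole at 4/3, so exp(1/(λ - (4/3))) takes every nonzero value near it: an essential singularity (not a pole of any order).

The point is an essential singularity.


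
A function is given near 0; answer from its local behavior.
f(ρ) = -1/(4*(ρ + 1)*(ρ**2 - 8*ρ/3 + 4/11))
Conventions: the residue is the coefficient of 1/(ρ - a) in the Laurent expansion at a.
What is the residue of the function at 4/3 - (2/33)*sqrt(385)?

The factor ρ**2 - 8*ρ/3 + 4/11 splits as (ρ - a)(ρ - a') with a = 4/3 - (2/33)*sqrt(385), a' = 4/3 + (2/33)*sqrt(385). At the order-1 pole a set g(ρ) = (ρ - a)*f(ρ) = [-1/(4*(ρ + 1))] / (ρ - a').
Simple pole: residue = g(a) at a = 4/3 - (2/33)*sqrt(385), which is 33/1064 + (33/10640)*sqrt(385).

The residue is 33/1064 + (33/10640)*sqrt(385).


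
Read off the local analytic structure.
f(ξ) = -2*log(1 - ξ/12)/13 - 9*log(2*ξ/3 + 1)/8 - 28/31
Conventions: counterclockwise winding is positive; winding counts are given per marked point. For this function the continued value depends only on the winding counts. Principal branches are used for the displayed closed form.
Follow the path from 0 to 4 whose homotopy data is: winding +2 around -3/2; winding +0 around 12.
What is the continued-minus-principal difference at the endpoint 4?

Continued minus principal equals -(9/2)*pi*i.

The rational part is single-valued and drops out of the difference; each branch term changes only by its own monodromy.
(-9/8)*log(1 - ξ/(-3/2)): each positive loop around -3/2 adds 2*pi*i to the log, so winding +2 contributes (-9/8)*(2)*2*pi*i = -(9/2)*pi*i.
(-2/13)*log(1 - ξ/(12)): winding 0 around 12, so this term returns to its principal value, contribution 0.
Summing the contributions at ξ = 4 gives -(9/2)*pi*i.


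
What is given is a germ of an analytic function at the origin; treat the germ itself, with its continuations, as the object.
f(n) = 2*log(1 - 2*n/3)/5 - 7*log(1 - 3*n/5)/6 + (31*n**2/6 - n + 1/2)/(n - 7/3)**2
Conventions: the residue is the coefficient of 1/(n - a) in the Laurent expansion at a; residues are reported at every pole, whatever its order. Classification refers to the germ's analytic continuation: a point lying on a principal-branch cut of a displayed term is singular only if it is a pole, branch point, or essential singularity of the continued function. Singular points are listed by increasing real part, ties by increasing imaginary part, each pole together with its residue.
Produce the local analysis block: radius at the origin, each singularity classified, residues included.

Denominator factor (n - 7/3)^2: pole of order 2 at 7/3, modulus 7/3.
Branch term (-7/6)*log(1 - n/(5/3)): its argument vanishes at n = 5/3, a logarithmic branch point, modulus 5/3.
Branch term (2/5)*log(1 - n/(3/2)): its argument vanishes at n = 3/2, a logarithmic branch point, modulus 3/2.
The radius of convergence is the smallest modulus among the singular points: 3/2.
The branch terms are analytic at 7/3 and contribute nothing to the residue; only the rational part matters.
At the order-2 pole 7/3 set g(n) = (n - (7/3))^2*(rational part) = 31*n**2/6 - n + 1/2.
Order-2 pole: residue = g'(a); g'(7/3) = 208/9, so the residue is 208/9.
List the singular points by increasing real part (a conjugate pair: the negative imaginary part first).

Radius of convergence at 0: 3/2.
At 3/2: a logarithmic branch point.
At 5/3: a logarithmic branch point.
At 7/3: a pole of order 2; residue 208/9.


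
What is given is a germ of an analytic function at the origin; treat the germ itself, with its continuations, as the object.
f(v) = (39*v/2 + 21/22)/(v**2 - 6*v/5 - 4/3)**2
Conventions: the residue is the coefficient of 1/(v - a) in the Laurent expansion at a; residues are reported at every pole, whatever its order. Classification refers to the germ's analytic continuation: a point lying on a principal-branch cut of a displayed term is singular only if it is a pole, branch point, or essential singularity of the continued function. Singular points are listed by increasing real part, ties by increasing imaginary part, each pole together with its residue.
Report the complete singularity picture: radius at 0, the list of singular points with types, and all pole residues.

Radius of convergence at 0: -3/5 + (1/15)*sqrt(381).
At 3/5 - (1/15)*sqrt(381): a pole of order 2; residue (13050/177419)*sqrt(381).
At 3/5 + (1/15)*sqrt(381): a pole of order 2; residue -(13050/177419)*sqrt(381).


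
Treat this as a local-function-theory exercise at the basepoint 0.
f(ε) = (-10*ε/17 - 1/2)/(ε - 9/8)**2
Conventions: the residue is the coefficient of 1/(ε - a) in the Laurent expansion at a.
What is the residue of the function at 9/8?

At the order-2 pole 9/8 set g(ε) = (ε - (9/8))^2*f(ε) = -10*ε/17 - 1/2.
Order-2 pole: residue = g'(a); g'(9/8) = -10/17, so the residue is -10/17.

The residue is -10/17.


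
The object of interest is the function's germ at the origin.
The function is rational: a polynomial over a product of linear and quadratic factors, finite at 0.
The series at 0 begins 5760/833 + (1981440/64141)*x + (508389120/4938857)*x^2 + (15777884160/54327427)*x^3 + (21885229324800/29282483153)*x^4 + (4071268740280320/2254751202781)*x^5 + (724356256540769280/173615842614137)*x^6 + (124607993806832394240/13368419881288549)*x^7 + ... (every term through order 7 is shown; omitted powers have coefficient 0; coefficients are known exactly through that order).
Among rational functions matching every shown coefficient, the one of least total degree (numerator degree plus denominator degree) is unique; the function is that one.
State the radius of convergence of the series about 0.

No rational of total degree below 4 reproduces all 8 coefficients; solving the [0/4] Pade equations on them gives f(x) = -28/(17*(x - 7/12)**2*(x**2 + 8*x/11 - 7/10)), whose expansion matches every shown term.
Denominator factor (x**2 + 8*x/11 - 7/10): discriminant 2014/605, real irrational roots -4/11 + (1/110)*sqrt(10070) and -4/11 - (1/110)*sqrt(10070); poles of order 1, moduli -4/11 + (1/110)*sqrt(10070) and 4/11 + (1/110)*sqrt(10070).
Denominator factor (x - 7/12)^2: pole of order 2 at 7/12, modulus 7/12.
The radius of convergence is the smallest modulus among the singular points: -4/11 + (1/110)*sqrt(10070).

The radius of convergence is -4/11 + (1/110)*sqrt(10070).


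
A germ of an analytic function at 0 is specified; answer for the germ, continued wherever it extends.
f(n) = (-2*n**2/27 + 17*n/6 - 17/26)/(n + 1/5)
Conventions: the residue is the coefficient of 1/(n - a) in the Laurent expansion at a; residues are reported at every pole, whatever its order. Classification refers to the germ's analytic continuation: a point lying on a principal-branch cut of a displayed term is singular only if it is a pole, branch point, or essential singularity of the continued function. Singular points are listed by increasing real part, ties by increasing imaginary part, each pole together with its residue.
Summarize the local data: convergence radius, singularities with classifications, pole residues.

Radius of convergence at 0: 1/5.
At -1/5: a pole of order 1; residue -10736/8775.

Denominator factor (n + 1/5): pole of order 1 at -1/5, modulus 1/5.
The radius of convergence is the smallest modulus among the singular points: 1/5.
At the order-1 pole -1/5 set g(n) = (n - (-1/5))*f(n) = -2*n**2/27 + 17*n/6 - 17/26.
Simple pole: residue = g(a) at a = -1/5, which is -10736/8775.


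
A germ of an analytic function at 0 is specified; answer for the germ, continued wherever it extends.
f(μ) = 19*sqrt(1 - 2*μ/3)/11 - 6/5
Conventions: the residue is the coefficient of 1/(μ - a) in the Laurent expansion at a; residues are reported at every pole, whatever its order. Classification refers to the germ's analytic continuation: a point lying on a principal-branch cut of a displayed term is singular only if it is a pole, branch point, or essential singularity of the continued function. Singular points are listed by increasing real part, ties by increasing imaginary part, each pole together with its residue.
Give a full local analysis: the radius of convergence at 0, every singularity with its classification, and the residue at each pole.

Branch term (19/11)*sqrt(1 - μ/(3/2)): its argument vanishes at μ = 3/2, a square-root branch point, modulus 3/2.
The radius of convergence is the smallest modulus among the singular points: 3/2.

Radius of convergence at 0: 3/2.
At 3/2: an algebraic (square-root) branch point.


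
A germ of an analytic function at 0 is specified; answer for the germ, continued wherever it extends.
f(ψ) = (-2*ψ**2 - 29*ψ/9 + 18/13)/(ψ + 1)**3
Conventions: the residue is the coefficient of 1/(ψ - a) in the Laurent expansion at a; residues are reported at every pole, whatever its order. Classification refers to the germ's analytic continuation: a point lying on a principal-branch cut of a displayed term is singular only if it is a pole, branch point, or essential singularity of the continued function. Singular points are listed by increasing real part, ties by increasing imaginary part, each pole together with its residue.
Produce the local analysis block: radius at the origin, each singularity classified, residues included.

Denominator factor (ψ + 1)^3: pole of order 3 at -1, modulus 1.
The radius of convergence is the smallest modulus among the singular points: 1.
At the order-3 pole -1 set g(ψ) = (ψ - (-1))^3*f(ψ) = -2*ψ**2 - 29*ψ/9 + 18/13.
Order-3 pole: residue = g''(a)/2; g''(-1) = -4, so the residue is -2.

Radius of convergence at 0: 1.
At -1: a pole of order 3; residue -2.


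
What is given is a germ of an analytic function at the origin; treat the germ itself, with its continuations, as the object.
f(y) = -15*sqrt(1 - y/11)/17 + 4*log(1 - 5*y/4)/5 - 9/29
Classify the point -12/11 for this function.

The point is a regular point.

There is no denominator, hence no pole anywhere.
Branch term sqrt(1 - y/(11)): argument at -12/11 is 133/121, nonzero, so -12/11 is not its branch point (a point on a principal cut is still regular for the continued germ).
Branch term log(1 - y/(4/5)): argument at -12/11 is 26/11, nonzero, so -12/11 is not its branch point (a point on a principal cut is still regular for the continued germ).
So the germ continues analytically to -12/11.


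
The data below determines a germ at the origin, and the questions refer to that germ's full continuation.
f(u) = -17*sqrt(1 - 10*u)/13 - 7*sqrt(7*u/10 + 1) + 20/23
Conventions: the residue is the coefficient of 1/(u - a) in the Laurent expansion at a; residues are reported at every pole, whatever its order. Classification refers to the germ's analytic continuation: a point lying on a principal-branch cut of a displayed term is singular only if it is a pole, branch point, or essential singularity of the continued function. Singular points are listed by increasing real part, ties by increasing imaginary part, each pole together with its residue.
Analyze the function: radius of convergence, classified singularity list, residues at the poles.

Branch term (-17/13)*sqrt(1 - u/(1/10)): its argument vanishes at u = 1/10, a square-root branch point, modulus 1/10.
Branch term (-7)*sqrt(1 - u/(-10/7)): its argument vanishes at u = -10/7, a square-root branch point, modulus 10/7.
The radius of convergence is the smallest modulus among the singular points: 1/10.
List the singular points by increasing real part (a conjugate pair: the negative imaginary part first).

Radius of convergence at 0: 1/10.
At -10/7: an algebraic (square-root) branch point.
At 1/10: an algebraic (square-root) branch point.


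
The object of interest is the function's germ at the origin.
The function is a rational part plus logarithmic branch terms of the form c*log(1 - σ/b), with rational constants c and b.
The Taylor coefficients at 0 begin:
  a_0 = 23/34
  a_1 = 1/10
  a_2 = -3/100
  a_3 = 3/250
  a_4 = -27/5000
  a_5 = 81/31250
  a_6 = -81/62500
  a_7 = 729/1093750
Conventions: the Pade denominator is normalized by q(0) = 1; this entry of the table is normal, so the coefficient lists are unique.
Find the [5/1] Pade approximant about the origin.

The Pade approximant has numerator coefficients [23/34, 149/340, 1/50, -3/1000, 3/5000, -27/250000]; denominator coefficients [1, 1/2].

Taylor coefficients needed (read off): a_0 = 23/34, a_1 = 1/10, a_2 = -3/100, a_3 = 3/250, a_4 = -27/5000, a_5 = 81/31250, a_6 = -81/62500.
Write the denominator as Q(σ) = 1 + q1*σ. Requiring Q*f - P = O(σ^7) with deg P <= 5 kills the coefficients of σ^6..σ^6 in Q*f:
  σ^6: a_6 + q1*a_5 = 0, i.e. -81/62500 + (81/31250)*q1 = 0.
Solving this linear system: q1 = 1/2.
The numerator is Q*f truncated at degree 5: P0 = a_0 = 23/34; P1 = a_1 + q1*a_0 = 149/340; P2 = a_2 + q1*a_1 = 1/50; P3 = a_3 + q1*a_2 = -3/1000; P4 = a_4 + q1*a_3 = 3/5000; P5 = a_5 + q1*a_4 = -27/250000.


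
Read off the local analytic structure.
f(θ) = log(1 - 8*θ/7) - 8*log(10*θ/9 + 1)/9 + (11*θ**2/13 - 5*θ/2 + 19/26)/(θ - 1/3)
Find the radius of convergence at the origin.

The radius of convergence is 1/3.

Denominator factor (θ - 1/3): pole of order 1 at 1/3, modulus 1/3.
Branch term (-8/9)*log(1 - θ/(-9/10)): its argument vanishes at θ = -9/10, a logarithmic branch point, modulus 9/10.
Branch term (1)*log(1 - θ/(7/8)): its argument vanishes at θ = 7/8, a logarithmic branch point, modulus 7/8.
The radius of convergence is the smallest modulus among the singular points: 1/3.


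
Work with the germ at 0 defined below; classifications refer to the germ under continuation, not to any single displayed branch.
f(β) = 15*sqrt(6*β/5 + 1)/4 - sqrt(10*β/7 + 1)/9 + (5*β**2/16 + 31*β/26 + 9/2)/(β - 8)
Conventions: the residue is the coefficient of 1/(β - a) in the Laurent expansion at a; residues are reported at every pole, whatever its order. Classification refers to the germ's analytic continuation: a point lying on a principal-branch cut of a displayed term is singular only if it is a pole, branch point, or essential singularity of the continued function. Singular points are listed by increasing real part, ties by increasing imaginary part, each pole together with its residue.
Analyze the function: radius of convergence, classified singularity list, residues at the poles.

Denominator factor (β - 8): pole of order 1 at 8, modulus 8.
Branch term (-1/9)*sqrt(1 - β/(-7/10)): its argument vanishes at β = -7/10, a square-root branch point, modulus 7/10.
Branch term (15/4)*sqrt(1 - β/(-5/6)): its argument vanishes at β = -5/6, a square-root branch point, modulus 5/6.
The radius of convergence is the smallest modulus among the singular points: 7/10.
The branch terms are analytic at 8 and contribute nothing to the residue; only the rational part matters.
At the order-1 pole 8 set g(β) = (β - (8))*(rational part) = 5*β**2/16 + 31*β/26 + 9/2.
Simple pole: residue = g(a) at a = 8, which is 885/26.
List the singular points by increasing real part (a conjugate pair: the negative imaginary part first).

Radius of convergence at 0: 7/10.
At -5/6: an algebraic (square-root) branch point.
At -7/10: an algebraic (square-root) branch point.
At 8: a pole of order 1; residue 885/26.


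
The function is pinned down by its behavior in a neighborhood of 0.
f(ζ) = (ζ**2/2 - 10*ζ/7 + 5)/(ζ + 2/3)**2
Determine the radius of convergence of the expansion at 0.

The radius of convergence is 2/3.

Denominator factor (ζ + 2/3)^2: pole of order 2 at -2/3, modulus 2/3.
The radius of convergence is the smallest modulus among the singular points: 2/3.


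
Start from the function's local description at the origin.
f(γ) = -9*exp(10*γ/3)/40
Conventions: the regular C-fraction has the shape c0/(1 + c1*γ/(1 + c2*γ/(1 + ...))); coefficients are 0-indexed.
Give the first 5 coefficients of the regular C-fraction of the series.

Taylor coefficients (expand at 0): a_0 = -9/40, a_1 = -3/4, a_2 = -5/4, a_3 = -25/18, a_4 = -125/108.
c0 = a_0 = -9/40. Peel one level at a time: if S = 1 + c*γ/S' with S'(0) = 1, then c is the γ-coefficient of S and S' = c*γ/(S - 1).
S_1 = c0/f = 1 + (-10/3)*γ + (50/9)*γ^2 + ...; c1 = -10/3.
S_2 = c1*γ/(S_1 - 1) = 1 + (5/3)*γ + (25/27)*γ^2 + ...; c2 = 5/3.
S_3 = c2*γ/(S_2 - 1) = 1 + (-5/9)*γ + (25/81)*γ^2 + ...; c3 = -5/9.
S_4 = c3*γ/(S_3 - 1) = 1 + (5/9)*γ + ...; c4 = 5/9.

The regular C-fraction coefficients are [-9/40, -10/3, 5/3, -5/9, 5/9].


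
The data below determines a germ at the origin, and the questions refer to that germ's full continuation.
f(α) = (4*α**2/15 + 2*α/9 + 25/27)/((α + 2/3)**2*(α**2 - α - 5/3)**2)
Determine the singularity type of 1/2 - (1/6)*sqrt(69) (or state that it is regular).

The denominator factor α**2 - α - 5/3 vanishes at 1/2 - (1/6)*sqrt(69) and appears to the power 2; the numerator there equals 218/135 - (11/135)*sqrt(69), nonzero, and no other factor vanishes.
Hence a pole whose order is the multiplicity, 2.

The point is a pole of order 2.


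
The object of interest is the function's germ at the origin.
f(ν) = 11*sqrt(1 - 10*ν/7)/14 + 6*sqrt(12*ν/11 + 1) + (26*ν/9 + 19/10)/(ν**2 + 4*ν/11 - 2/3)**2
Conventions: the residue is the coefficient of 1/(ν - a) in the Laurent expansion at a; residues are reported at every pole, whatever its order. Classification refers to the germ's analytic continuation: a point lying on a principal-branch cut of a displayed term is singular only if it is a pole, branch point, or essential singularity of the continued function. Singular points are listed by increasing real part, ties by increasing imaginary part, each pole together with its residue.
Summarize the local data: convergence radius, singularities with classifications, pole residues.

Denominator factor (ν**2 + 4*ν/11 - 2/3)^2: discriminant 1016/363, real irrational roots -2/11 + (1/33)*sqrt(762) and -2/11 - (1/33)*sqrt(762); poles of order 2, moduli -2/11 + (1/33)*sqrt(762) and 2/11 + (1/33)*sqrt(762).
Branch term (6)*sqrt(1 - ν/(-11/12)): its argument vanishes at ν = -11/12, a square-root branch point, modulus 11/12.
Branch term (11/14)*sqrt(1 - ν/(7/10)): its argument vanishes at ν = 7/10, a square-root branch point, modulus 7/10.
The radius of convergence is the smallest modulus among the singular points: -2/11 + (1/33)*sqrt(762).
The branch terms are analytic at -2/11 - (1/33)*sqrt(762) and contribute nothing to the residue; only the rational part matters.
The factor ν**2 + 4*ν/11 - 2/3 splits as (ν - a)(ν - a') with a = -2/11 - (1/33)*sqrt(762), a' = -2/11 + (1/33)*sqrt(762). At the order-2 pole a set g(ν) = (ν - a)^2*(rational part) = [26*ν/9 + 19/10] / (ν - a')^2.
Order-2 pole: residue = g'(a); g'(-2/11 - (1/33)*sqrt(762)) = (164681/7741920)*sqrt(762), so the residue is (164681/7741920)*sqrt(762).
The branch terms are analytic at -2/11 + (1/33)*sqrt(762) and contribute nothing to the residue; only the rational part matters.
The factor ν**2 + 4*ν/11 - 2/3 splits as (ν - a)(ν - a') with a = -2/11 + (1/33)*sqrt(762), a' = -2/11 - (1/33)*sqrt(762). At the order-2 pole a set g(ν) = (ν - a)^2*(rational part) = [26*ν/9 + 19/10] / (ν - a')^2.
Order-2 pole: residue = g'(a); g'(-2/11 + (1/33)*sqrt(762)) = -(164681/7741920)*sqrt(762), so the residue is -(164681/7741920)*sqrt(762).
List the singular points by increasing real part (a conjugate pair: the negative imaginary part first).

Radius of convergence at 0: -2/11 + (1/33)*sqrt(762).
At -2/11 - (1/33)*sqrt(762): a pole of order 2; residue (164681/7741920)*sqrt(762).
At -11/12: an algebraic (square-root) branch point.
At -2/11 + (1/33)*sqrt(762): a pole of order 2; residue -(164681/7741920)*sqrt(762).
At 7/10: an algebraic (square-root) branch point.


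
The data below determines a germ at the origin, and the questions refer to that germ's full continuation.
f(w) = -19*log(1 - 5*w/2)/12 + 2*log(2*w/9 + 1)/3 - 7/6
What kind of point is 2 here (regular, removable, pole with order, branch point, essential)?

The point is a regular point.

There is no denominator, hence no pole anywhere.
Branch term log(1 - w/(-9/2)): argument at 2 is 13/9, nonzero, so 2 is not its branch point (a point on a principal cut is still regular for the continued germ).
Branch term log(1 - w/(2/5)): argument at 2 is -4, nonzero, so 2 is not its branch point (a point on a principal cut is still regular for the continued germ).
So the germ continues analytically to 2.


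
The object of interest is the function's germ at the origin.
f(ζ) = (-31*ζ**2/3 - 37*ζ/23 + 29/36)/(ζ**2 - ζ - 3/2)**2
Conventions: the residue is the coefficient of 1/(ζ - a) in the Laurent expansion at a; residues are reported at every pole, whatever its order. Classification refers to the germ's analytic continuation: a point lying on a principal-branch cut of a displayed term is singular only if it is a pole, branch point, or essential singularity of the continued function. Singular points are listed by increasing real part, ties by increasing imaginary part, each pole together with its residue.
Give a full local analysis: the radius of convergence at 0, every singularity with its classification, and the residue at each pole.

Radius of convergence at 0: -1/2 + (1/2)*sqrt(7).
At 1/2 - (1/2)*sqrt(7): a pole of order 2; residue (12835/20286)*sqrt(7).
At 1/2 + (1/2)*sqrt(7): a pole of order 2; residue -(12835/20286)*sqrt(7).

Denominator factor (ζ**2 - ζ - 3/2)^2: discriminant 7, real irrational roots 1/2 + (1/2)*sqrt(7) and 1/2 - (1/2)*sqrt(7); poles of order 2, moduli 1/2 + (1/2)*sqrt(7) and -1/2 + (1/2)*sqrt(7).
The radius of convergence is the smallest modulus among the singular points: -1/2 + (1/2)*sqrt(7).
The factor ζ**2 - ζ - 3/2 splits as (ζ - a)(ζ - a') with a = 1/2 - (1/2)*sqrt(7), a' = 1/2 + (1/2)*sqrt(7). At the order-2 pole a set g(ζ) = (ζ - a)^2*f(ζ) = [-31*ζ**2/3 - 37*ζ/23 + 29/36] / (ζ - a')^2.
Order-2 pole: residue = g'(a); g'(1/2 - (1/2)*sqrt(7)) = (12835/20286)*sqrt(7), so the residue is (12835/20286)*sqrt(7).
The factor ζ**2 - ζ - 3/2 splits as (ζ - a)(ζ - a') with a = 1/2 + (1/2)*sqrt(7), a' = 1/2 - (1/2)*sqrt(7). At the order-2 pole a set g(ζ) = (ζ - a)^2*f(ζ) = [-31*ζ**2/3 - 37*ζ/23 + 29/36] / (ζ - a')^2.
Order-2 pole: residue = g'(a); g'(1/2 + (1/2)*sqrt(7)) = -(12835/20286)*sqrt(7), so the residue is -(12835/20286)*sqrt(7).
List the singular points by increasing real part (a conjugate pair: the negative imaginary part first).


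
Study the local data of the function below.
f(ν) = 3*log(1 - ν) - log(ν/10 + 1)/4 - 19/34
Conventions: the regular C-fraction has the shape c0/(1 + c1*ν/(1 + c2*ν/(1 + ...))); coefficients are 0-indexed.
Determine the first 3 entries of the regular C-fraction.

Taylor coefficients (expand at 0): a_0 = -19/34, a_1 = -121/40, a_2 = -1199/800.
c0 = a_0 = -19/34. Peel one level at a time: if S = 1 + c*ν/S' with S'(0) = 1, then c is the ν-coefficient of S and S' = c*ν/(S - 1).
S_1 = c0/f = 1 + (-2057/380)*ν + (960993/36100)*ν^2 + ...; c1 = -2057/380.
S_2 = c1*ν/(S_1 - 1) = 1 + (5139/1045)*ν + ...; c2 = 5139/1045.

The regular C-fraction coefficients are [-19/34, -2057/380, 5139/1045].


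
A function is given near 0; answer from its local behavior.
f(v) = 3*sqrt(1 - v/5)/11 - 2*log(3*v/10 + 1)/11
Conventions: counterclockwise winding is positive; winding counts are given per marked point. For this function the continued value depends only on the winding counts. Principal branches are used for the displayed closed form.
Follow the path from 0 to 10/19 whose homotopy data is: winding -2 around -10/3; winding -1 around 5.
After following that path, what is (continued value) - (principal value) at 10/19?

The rational part is single-valued and drops out of the difference; each branch term changes only by its own monodromy.
(3/11)*sqrt(1 - v/(5)): winding -1 is odd, the square root flips sign, contributing -2*(3/11)*sqrt(1 - (10/19)/(5)) = -2*(3/11)*sqrt(17/19) = -(6/209)*sqrt(323).
(-2/11)*log(1 - v/(-10/3)): each positive loop around -10/3 adds 2*pi*i to the log, so winding -2 contributes (-2/11)*(-2)*2*pi*i = (8/11)*pi*i.
Summing the contributions at v = 10/19 gives (-(6/209)*sqrt(323)) + ((8/11)*pi)*i.

Continued minus principal equals (-(6/209)*sqrt(323)) + ((8/11)*pi)*i.


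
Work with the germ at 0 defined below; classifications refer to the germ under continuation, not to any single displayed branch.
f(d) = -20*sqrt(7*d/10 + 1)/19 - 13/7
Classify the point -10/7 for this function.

The term (-20/19)*sqrt(1 - d/(-10/7)) has argument 1 - -10/7/(-10/7) = 0 at -10/7: a square-root (algebraic, two-sheeted) branch point; the remaining terms are analytic or single-valued there.

The point is an algebraic (square-root) branch point.


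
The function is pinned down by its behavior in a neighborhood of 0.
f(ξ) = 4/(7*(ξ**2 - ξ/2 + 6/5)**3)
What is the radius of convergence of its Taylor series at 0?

Denominator factor (ξ**2 - ξ/2 + 6/5)^3: discriminant -91/20, complex-conjugate roots (1/4) + ((1/20)*sqrt(455))*i and (1/4) - ((1/20)*sqrt(455))*i; poles of order 3, moduli (1/5)*sqrt(30) and (1/5)*sqrt(30).
The radius of convergence is the smallest modulus among the singular points: (1/5)*sqrt(30).

The radius of convergence is (1/5)*sqrt(30).


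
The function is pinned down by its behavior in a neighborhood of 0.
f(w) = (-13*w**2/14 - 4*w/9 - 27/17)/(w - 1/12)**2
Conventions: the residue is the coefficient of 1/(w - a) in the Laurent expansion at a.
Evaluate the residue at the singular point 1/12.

The residue is -151/252.

At the order-2 pole 1/12 set g(w) = (w - (1/12))^2*f(w) = -13*w**2/14 - 4*w/9 - 27/17.
Order-2 pole: residue = g'(a); g'(1/12) = -151/252, so the residue is -151/252.
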